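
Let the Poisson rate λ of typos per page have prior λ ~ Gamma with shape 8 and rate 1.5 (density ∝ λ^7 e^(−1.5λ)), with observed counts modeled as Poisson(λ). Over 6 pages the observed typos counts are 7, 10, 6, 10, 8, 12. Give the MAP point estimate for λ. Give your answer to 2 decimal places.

Σxᵢ = 7+10+6+10+8+12 = 53, with n = 6.
Posterior ∝ λ^7e^(−1.5λ) · λ^53e^(−6λ) = λ^60e^(−7.5λ), i.e. Gamma(shape=61, rate=7.5).
The mode of a Gamma(a, b) with a ≥ 1 (shape–rate) is (a−1)/b = 60/7.5 ≈ 8.00.

λ̂_MAP = 8.00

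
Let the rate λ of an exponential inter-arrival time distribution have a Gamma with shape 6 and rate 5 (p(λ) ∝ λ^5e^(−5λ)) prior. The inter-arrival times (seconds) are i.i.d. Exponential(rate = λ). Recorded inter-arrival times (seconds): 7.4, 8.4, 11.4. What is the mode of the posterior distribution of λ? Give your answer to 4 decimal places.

λ̂_MAP = 0.2484

The Exponential(rate=λ) likelihood is ∝ λ^n e^(−λΣtᵢ). Here n = 3 and Σtᵢ = 7.4 + 8.4 + 11.4 = 27.2.
Posterior ∝ λ^5e^(−5λ) · λ^3e^(−27.2λ) = λ^8e^(−32.2λ), i.e. Gamma(9, 32.2).
Mode = (a−1)/b = 8/32.2 ≈ 0.2484.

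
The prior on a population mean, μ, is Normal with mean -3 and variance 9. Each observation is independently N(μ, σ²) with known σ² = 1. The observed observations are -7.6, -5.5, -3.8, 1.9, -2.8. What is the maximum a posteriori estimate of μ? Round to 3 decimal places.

n = 5; x̄ = ((-7.6) + (-5.5) + (-3.8) + 1.9 + (-2.8))/5 = -17.8/5 = -3.56.
For a Normal prior and Normal likelihood with known variance, the posterior is Normal; its mode equals its mean, the precision-weighted average.
Prior precision 1/σ₀² = 1/9; data precision n/σ² = 5/1 = 5.
μ̂ = ((1/9)·(-3) + 5·(-3.56)) / (1/9 + 5) = (-272/15)/(46/9) = -408/115 ≈ -3.548.

μ̂_MAP = -3.548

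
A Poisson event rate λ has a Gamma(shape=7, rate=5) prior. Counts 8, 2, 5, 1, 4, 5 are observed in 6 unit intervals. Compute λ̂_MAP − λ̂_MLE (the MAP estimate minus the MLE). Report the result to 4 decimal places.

MAP − MLE = -1.3485

Σxᵢ = 25. Posterior is Gamma(32, 11); MAP = (32−1)/11 = 31/11 ≈ 2.81818.
MLE = x̄ = 25/6 ≈ 4.16667.
Difference = 31/11 − 25/6 = -89/66 ≈ -1.3485.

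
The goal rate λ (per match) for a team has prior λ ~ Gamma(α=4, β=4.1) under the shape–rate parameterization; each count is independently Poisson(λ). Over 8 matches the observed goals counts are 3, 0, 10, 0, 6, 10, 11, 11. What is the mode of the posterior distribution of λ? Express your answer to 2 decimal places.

Σxᵢ = 3+0+10+0+6+10+11+11 = 51, with n = 8.
Posterior ∝ λ^3e^(−4.1λ) · λ^51e^(−8λ) = λ^54e^(−12.1λ), i.e. Gamma(shape=55, rate=12.1).
The mode of a Gamma(a, b) with a ≥ 1 (shape–rate) is (a−1)/b = 54/12.1 ≈ 4.46.

λ̂_MAP = 4.46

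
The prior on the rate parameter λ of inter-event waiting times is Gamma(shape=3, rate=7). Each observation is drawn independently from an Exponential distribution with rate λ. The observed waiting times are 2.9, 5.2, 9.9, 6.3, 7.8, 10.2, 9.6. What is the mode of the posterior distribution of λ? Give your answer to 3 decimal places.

λ̂_MAP = 0.153

The Exponential(rate=λ) likelihood is ∝ λ^n e^(−λΣtᵢ). Here n = 7 and Σtᵢ = 2.9 + 5.2 + 9.9 + 6.3 + 7.8 + 10.2 + 9.6 = 51.9.
Posterior ∝ λ^2e^(−7λ) · λ^7e^(−51.9λ) = λ^9e^(−58.9λ), i.e. Gamma(10, 58.9).
Mode = (a−1)/b = 9/58.9 ≈ 0.153.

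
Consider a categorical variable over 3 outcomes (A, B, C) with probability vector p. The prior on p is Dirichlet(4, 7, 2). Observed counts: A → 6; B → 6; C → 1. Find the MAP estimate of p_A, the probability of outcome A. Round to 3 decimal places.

The posterior is Dirichlet(αᵢ + nᵢ) = Dirichlet(10, 13, 3).
For a Dirichlet(a₁,…,a_K) with all aᵢ > 1, the mode has j-th component (aⱼ − 1)/(Σaᵢ − K).
Here Σaᵢ = 26 and K = 3, so p_A = (10 − 1)/(26 − 3) = 9/23 ≈ 0.391.

MAP estimate of p_A = 0.391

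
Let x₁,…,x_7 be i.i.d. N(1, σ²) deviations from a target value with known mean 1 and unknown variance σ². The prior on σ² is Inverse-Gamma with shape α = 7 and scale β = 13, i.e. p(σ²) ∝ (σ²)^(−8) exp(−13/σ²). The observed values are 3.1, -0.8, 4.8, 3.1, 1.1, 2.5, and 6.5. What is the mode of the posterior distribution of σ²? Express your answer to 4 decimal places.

Sum of squared deviations about the known mean: SS = (3.1−1)² + (-0.8−1)² + (4.8−1)² + (3.1−1)² + (1.1−1)² + (2.5−1)² + (6.5−1)² = 59.01.
The Normal likelihood contributes (σ²)^(−n/2) exp(−SS/(2σ²)), so the posterior is Inverse-Gamma(α + n/2, β + SS/2) = Inverse-Gamma(10.5, 42.505).
The mode of Inverse-Gamma(a, b) is b/(a+1) = 42.505/11.5 ≈ 3.6961.

σ̂²_MAP = 3.6961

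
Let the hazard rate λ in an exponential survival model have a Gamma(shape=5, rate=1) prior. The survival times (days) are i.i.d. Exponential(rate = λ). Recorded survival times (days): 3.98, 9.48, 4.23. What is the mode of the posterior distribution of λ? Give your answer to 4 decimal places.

The Exponential(rate=λ) likelihood is ∝ λ^n e^(−λΣtᵢ). Here n = 3 and Σtᵢ = 3.98 + 9.48 + 4.23 = 17.69.
Posterior ∝ λ^4e^(−1λ) · λ^3e^(−17.69λ) = λ^7e^(−18.69λ), i.e. Gamma(8, 18.69).
Mode = (a−1)/b = 7/18.69 ≈ 0.3745.

λ̂_MAP = 0.3745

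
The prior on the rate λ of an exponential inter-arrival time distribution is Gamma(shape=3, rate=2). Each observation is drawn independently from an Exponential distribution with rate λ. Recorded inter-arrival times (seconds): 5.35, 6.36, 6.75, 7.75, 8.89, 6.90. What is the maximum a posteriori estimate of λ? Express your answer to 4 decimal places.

The Exponential(rate=λ) likelihood is ∝ λ^n e^(−λΣtᵢ). Here n = 6 and Σtᵢ = 5.35 + 6.36 + 6.75 + 7.75 + 8.89 + 6.90 = 42.
Posterior ∝ λ^2e^(−2λ) · λ^6e^(−42λ) = λ^8e^(−44λ), i.e. Gamma(9, 44).
Mode = (a−1)/b = 8/44 ≈ 0.1818.

λ̂_MAP = 0.1818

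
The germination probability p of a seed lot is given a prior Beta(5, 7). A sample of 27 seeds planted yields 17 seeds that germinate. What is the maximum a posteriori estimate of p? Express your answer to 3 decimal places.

Prior: Beta(5, 7).
Data: 17 successes in 27 trials. The binomial likelihood contributes p^17(1−p)^10, so the posterior is Beta(5+17, 7+10) = Beta(22, 17).
For Beta(a, b) with a, b > 1 the mode is (a−1)/(a+b−2) = 21/37 ≈ 0.568.

p̂_MAP = 0.568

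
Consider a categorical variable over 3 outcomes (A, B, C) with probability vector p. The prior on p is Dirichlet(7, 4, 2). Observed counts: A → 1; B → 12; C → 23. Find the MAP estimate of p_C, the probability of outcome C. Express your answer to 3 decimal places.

The posterior is Dirichlet(αᵢ + nᵢ) = Dirichlet(8, 16, 25).
For a Dirichlet(a₁,…,a_K) with all aᵢ > 1, the mode has j-th component (aⱼ − 1)/(Σaᵢ − K).
Here Σaᵢ = 49 and K = 3, so p_C = (25 − 1)/(49 − 3) = 24/46 ≈ 0.522.

MAP estimate of p_C = 0.522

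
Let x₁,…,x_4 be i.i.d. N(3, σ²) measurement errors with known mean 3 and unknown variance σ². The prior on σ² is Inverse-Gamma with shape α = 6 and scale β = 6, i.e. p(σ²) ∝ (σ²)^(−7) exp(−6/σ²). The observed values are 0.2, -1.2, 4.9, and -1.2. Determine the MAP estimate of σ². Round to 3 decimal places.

Sum of squared deviations about the known mean: SS = (0.2−3)² + (-1.2−3)² + (4.9−3)² + (-1.2−3)² = 46.73.
The Normal likelihood contributes (σ²)^(−n/2) exp(−SS/(2σ²)), so the posterior is Inverse-Gamma(α + n/2, β + SS/2) = Inverse-Gamma(8, 29.365).
The mode of Inverse-Gamma(a, b) is b/(a+1) = 29.365/9 ≈ 3.263.

σ̂²_MAP = 3.263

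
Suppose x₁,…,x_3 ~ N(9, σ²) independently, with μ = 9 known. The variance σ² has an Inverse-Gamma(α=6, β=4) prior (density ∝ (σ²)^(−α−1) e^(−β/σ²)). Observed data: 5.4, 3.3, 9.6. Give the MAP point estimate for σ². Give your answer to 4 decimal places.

Sum of squared deviations about the known mean: SS = (5.4−9)² + (3.3−9)² + (9.6−9)² = 45.81.
The Normal likelihood contributes (σ²)^(−n/2) exp(−SS/(2σ²)), so the posterior is Inverse-Gamma(α + n/2, β + SS/2) = Inverse-Gamma(7.5, 26.905).
The mode of Inverse-Gamma(a, b) is b/(a+1) = 26.905/8.5 ≈ 3.1653.

σ̂²_MAP = 3.1653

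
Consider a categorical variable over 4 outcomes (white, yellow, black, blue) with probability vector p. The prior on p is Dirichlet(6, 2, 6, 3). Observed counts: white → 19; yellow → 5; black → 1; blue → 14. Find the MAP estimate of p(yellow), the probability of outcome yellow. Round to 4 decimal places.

The posterior is Dirichlet(αᵢ + nᵢ) = Dirichlet(25, 7, 7, 17).
For a Dirichlet(a₁,…,a_K) with all aᵢ > 1, the mode has j-th component (aⱼ − 1)/(Σaᵢ − K).
Here Σaᵢ = 56 and K = 4, so p(yellow) = (7 − 1)/(56 − 4) = 6/52 ≈ 0.1154.

MAP estimate of p(yellow) = 0.1154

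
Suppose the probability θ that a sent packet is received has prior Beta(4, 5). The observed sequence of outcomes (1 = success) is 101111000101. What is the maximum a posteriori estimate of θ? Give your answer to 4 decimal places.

θ̂_MAP = 0.5263

Prior: Beta(4, 5).
Data: 7 successes in 12 trials (from the sequence). The binomial likelihood contributes θ^7(1−θ)^5, so the posterior is Beta(4+7, 5+5) = Beta(11, 10).
For Beta(a, b) with a, b > 1 the mode is (a−1)/(a+b−2) = 10/19 ≈ 0.5263.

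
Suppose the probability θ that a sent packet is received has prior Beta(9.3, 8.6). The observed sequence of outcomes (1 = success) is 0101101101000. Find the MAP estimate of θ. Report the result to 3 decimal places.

Prior: Beta(9.3, 8.6).
Data: 6 successes in 13 trials (from the sequence). The binomial likelihood contributes θ^6(1−θ)^7, so the posterior is Beta(9.3+6, 8.6+7) = Beta(15.3, 15.6).
For Beta(a, b) with a, b > 1 the mode is (a−1)/(a+b−2) = 14.3/28.9 ≈ 0.495.

θ̂_MAP = 0.495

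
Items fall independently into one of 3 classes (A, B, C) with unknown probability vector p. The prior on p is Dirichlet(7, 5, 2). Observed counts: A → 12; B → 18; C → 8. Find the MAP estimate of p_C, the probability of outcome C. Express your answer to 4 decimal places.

The posterior is Dirichlet(αᵢ + nᵢ) = Dirichlet(19, 23, 10).
For a Dirichlet(a₁,…,a_K) with all aᵢ > 1, the mode has j-th component (aⱼ − 1)/(Σaᵢ − K).
Here Σaᵢ = 52 and K = 3, so p_C = (10 − 1)/(52 − 3) = 9/49 ≈ 0.1837.

MAP estimate of p_C = 0.1837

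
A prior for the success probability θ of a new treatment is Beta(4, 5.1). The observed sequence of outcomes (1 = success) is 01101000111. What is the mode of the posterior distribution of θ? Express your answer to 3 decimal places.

Prior: Beta(4, 5.1).
Data: 6 successes in 11 trials (from the sequence). The binomial likelihood contributes θ^6(1−θ)^5, so the posterior is Beta(4+6, 5.1+5) = Beta(10, 10.1).
For Beta(a, b) with a, b > 1 the mode is (a−1)/(a+b−2) = 9/18.1 ≈ 0.497.

θ̂_MAP = 0.497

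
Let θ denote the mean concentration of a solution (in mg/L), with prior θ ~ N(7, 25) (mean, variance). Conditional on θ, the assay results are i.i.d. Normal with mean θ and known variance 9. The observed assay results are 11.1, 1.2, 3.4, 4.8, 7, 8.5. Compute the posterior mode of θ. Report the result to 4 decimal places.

n = 6; x̄ = (11.1 + 1.2 + 3.4 + 4.8 + 7 + 8.5)/6 = 36/6 = 6.
For a Normal prior and Normal likelihood with known variance, the posterior is Normal; its mode equals its mean, the precision-weighted average.
Prior precision 1/σ₀² = 1/25 = 0.04; data precision n/σ² = 6/9 = 2/3.
θ̂ = (0.04·7 + (2/3)·6) / (0.04 + 2/3) = 4.28/(53/75) = 321/53 ≈ 6.0566.

θ̂_MAP = 6.0566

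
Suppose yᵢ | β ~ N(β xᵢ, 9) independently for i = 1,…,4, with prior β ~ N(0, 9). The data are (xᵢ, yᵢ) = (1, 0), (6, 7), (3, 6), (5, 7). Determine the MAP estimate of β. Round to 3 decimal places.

log p(β | y) = −Σ(yᵢ − βxᵢ)²/(2·9) − β²/(2·9) + const.
Setting the derivative to zero: Σxᵢ(yᵢ − βxᵢ)/9 − β/9 = 0, so β = Σxᵢyᵢ / (Σxᵢ² + σ²/τ²).
Σxᵢyᵢ = 1·0 + 6·7 + 3·6 + 5·7 = 95; Σxᵢ² = 71; σ²/τ² = 1.
β̂_MAP = 95 / (71 + 1) = 95/72 ≈ 1.319.

β̂_MAP = 1.319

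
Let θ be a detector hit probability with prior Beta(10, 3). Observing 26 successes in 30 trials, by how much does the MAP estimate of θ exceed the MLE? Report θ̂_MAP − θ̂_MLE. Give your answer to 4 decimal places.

Posterior is Beta(36, 7); MAP = (36−1)/(43−2) = 35/41 ≈ 0.85366.
MLE ignores the prior: θ̂_MLE = k/n = 26/30 ≈ 0.86667.
Difference = 35/41 − 26/30 = -8/615 ≈ -0.0130.

MAP − MLE = -0.0130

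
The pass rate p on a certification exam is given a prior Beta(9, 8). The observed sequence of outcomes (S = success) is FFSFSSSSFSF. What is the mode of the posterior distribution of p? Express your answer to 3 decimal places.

Prior: Beta(9, 8).
Data: 6 successes in 11 trials (from the sequence). The binomial likelihood contributes p^6(1−p)^5, so the posterior is Beta(9+6, 8+5) = Beta(15, 13).
For Beta(a, b) with a, b > 1 the mode is (a−1)/(a+b−2) = 14/26 ≈ 0.538.

p̂_MAP = 0.538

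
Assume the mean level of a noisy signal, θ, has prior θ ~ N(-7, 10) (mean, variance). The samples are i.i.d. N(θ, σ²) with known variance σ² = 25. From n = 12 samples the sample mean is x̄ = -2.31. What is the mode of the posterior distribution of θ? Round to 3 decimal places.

θ̂_MAP = -3.119

n = 12, x̄ = -2.31.
For a Normal prior and Normal likelihood with known variance, the posterior is Normal; its mode equals its mean, the precision-weighted average.
Prior precision 1/σ₀² = 1/10 = 0.1; data precision n/σ² = 12/25 = 0.48.
θ̂ = (0.1·(-7) + 0.48·(-2.31)) / (0.1 + 0.48) = (-1.8088)/0.58 = -2261/725 ≈ -3.119.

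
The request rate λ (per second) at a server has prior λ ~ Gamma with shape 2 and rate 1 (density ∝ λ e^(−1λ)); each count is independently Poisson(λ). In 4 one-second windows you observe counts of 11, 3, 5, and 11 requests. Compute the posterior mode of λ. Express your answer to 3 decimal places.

λ̂_MAP = 6.200

Σxᵢ = 11+3+5+11 = 30, with n = 4.
Posterior ∝ λe^(−1λ) · λ^30e^(−4λ) = λ^31e^(−5λ), i.e. Gamma(shape=32, rate=5).
The mode of a Gamma(a, b) with a ≥ 1 (shape–rate) is (a−1)/b = 31/5 ≈ 6.200.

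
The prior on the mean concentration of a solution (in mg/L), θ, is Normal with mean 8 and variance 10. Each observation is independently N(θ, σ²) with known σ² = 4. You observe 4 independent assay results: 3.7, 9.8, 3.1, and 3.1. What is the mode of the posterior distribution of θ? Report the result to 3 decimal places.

n = 4; x̄ = (3.7 + 9.8 + 3.1 + 3.1)/4 = 19.7/4 = 4.925.
For a Normal prior and Normal likelihood with known variance, the posterior is Normal; its mode equals its mean, the precision-weighted average.
Prior precision 1/σ₀² = 1/10 = 0.1; data precision n/σ² = 4/4 = 1.
θ̂ = (0.1·8 + 1·4.925) / (0.1 + 1) = 5.725/1.1 = 229/44 ≈ 5.205.

θ̂_MAP = 5.205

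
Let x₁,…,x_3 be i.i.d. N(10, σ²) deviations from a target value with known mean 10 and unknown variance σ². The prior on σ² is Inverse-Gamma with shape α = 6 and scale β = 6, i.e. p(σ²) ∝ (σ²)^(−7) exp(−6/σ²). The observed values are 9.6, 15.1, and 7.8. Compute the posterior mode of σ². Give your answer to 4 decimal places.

Sum of squared deviations about the known mean: SS = (9.6−10)² + (15.1−10)² + (7.8−10)² = 31.01.
The Normal likelihood contributes (σ²)^(−n/2) exp(−SS/(2σ²)), so the posterior is Inverse-Gamma(α + n/2, β + SS/2) = Inverse-Gamma(7.5, 21.505).
The mode of Inverse-Gamma(a, b) is b/(a+1) = 21.505/8.5 ≈ 2.5300.

σ̂²_MAP = 2.5300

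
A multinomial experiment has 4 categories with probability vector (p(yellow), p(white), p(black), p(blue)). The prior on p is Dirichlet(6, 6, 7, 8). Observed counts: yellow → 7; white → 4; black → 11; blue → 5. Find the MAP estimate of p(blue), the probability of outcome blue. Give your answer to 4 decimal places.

The posterior is Dirichlet(αᵢ + nᵢ) = Dirichlet(13, 10, 18, 13).
For a Dirichlet(a₁,…,a_K) with all aᵢ > 1, the mode has j-th component (aⱼ − 1)/(Σaᵢ − K).
Here Σaᵢ = 54 and K = 4, so p(blue) = (13 − 1)/(54 − 4) = 12/50 ≈ 0.2400.

MAP estimate of p(blue) = 0.2400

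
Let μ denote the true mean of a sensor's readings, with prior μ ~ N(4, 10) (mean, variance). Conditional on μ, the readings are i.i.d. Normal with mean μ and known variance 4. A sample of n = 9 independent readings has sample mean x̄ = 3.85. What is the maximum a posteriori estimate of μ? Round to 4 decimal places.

μ̂_MAP = 3.8564

n = 9, x̄ = 3.85.
For a Normal prior and Normal likelihood with known variance, the posterior is Normal; its mode equals its mean, the precision-weighted average.
Prior precision 1/σ₀² = 1/10 = 0.1; data precision n/σ² = 9/4 = 2.25.
μ̂ = (0.1·4 + 2.25·3.85) / (0.1 + 2.25) = 9.0625/2.35 = 725/188 ≈ 3.8564.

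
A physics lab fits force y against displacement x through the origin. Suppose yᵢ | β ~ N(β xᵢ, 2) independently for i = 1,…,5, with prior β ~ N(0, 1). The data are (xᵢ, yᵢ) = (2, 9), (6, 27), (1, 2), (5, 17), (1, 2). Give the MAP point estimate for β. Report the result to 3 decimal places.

log p(β | y) = −Σ(yᵢ − βxᵢ)²/(2·2) − β²/(2·1) + const.
Setting the derivative to zero: Σxᵢ(yᵢ − βxᵢ)/2 − β/1 = 0, so β = Σxᵢyᵢ / (Σxᵢ² + σ²/τ²).
Σxᵢyᵢ = 2·9 + 6·27 + 1·2 + 5·17 + 1·2 = 269; Σxᵢ² = 67; σ²/τ² = 2.
β̂_MAP = 269 / (67 + 2) = 269/69 ≈ 3.899.

β̂_MAP = 3.899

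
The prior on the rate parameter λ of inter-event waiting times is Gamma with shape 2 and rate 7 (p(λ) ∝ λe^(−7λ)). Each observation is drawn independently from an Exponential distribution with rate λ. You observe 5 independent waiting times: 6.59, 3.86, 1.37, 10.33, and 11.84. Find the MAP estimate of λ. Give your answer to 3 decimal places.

λ̂_MAP = 0.146

The Exponential(rate=λ) likelihood is ∝ λ^n e^(−λΣtᵢ). Here n = 5 and Σtᵢ = 6.59 + 3.86 + 1.37 + 10.33 + 11.84 = 33.99.
Posterior ∝ λe^(−7λ) · λ^5e^(−33.99λ) = λ^6e^(−40.99λ), i.e. Gamma(7, 40.99).
Mode = (a−1)/b = 6/40.99 ≈ 0.146.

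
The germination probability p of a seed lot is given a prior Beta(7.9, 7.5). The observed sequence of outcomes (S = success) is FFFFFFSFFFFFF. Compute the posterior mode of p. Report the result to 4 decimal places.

Prior: Beta(7.9, 7.5).
Data: 1 success in 13 trials (from the sequence). The binomial likelihood contributes p(1−p)^12, so the posterior is Beta(7.9+1, 7.5+12) = Beta(8.9, 19.5).
For Beta(a, b) with a, b > 1 the mode is (a−1)/(a+b−2) = 7.9/26.4 ≈ 0.2992.

p̂_MAP = 0.2992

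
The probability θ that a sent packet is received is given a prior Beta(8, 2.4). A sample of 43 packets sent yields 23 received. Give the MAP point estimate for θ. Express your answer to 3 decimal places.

Prior: Beta(8, 2.4).
Data: 23 successes in 43 trials. The binomial likelihood contributes θ^23(1−θ)^20, so the posterior is Beta(8+23, 2.4+20) = Beta(31, 22.4).
For Beta(a, b) with a, b > 1 the mode is (a−1)/(a+b−2) = 30/51.4 ≈ 0.584.

θ̂_MAP = 0.584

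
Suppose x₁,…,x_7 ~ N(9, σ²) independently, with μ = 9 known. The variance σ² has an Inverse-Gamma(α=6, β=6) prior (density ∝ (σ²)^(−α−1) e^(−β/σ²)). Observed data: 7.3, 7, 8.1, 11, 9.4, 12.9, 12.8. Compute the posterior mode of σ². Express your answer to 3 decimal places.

Sum of squared deviations about the known mean: SS = (7.3−9)² + (7−9)² + (8.1−9)² + (11−9)² + (9.4−9)² + (12.9−9)² + (12.8−9)² = 41.51.
The Normal likelihood contributes (σ²)^(−n/2) exp(−SS/(2σ²)), so the posterior is Inverse-Gamma(α + n/2, β + SS/2) = Inverse-Gamma(9.5, 26.755).
The mode of Inverse-Gamma(a, b) is b/(a+1) = 26.755/10.5 ≈ 2.548.

σ̂²_MAP = 2.548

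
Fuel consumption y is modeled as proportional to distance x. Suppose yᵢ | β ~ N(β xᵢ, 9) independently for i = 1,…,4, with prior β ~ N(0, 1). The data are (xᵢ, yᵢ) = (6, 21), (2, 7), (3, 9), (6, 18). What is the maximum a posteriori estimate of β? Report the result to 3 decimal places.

log p(β | y) = −Σ(yᵢ − βxᵢ)²/(2·9) − β²/(2·1) + const.
Setting the derivative to zero: Σxᵢ(yᵢ − βxᵢ)/9 − β/1 = 0, so β = Σxᵢyᵢ / (Σxᵢ² + σ²/τ²).
Σxᵢyᵢ = 6·21 + 2·7 + 3·9 + 6·18 = 275; Σxᵢ² = 85; σ²/τ² = 9.
β̂_MAP = 275 / (85 + 9) = 275/94 ≈ 2.926.

β̂_MAP = 2.926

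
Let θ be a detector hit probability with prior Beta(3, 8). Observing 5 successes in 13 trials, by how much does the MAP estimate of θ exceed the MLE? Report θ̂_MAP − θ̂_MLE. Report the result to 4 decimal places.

Posterior is Beta(8, 16); MAP = (8−1)/(24−2) = 7/22 ≈ 0.31818.
MLE ignores the prior: θ̂_MLE = k/n = 5/13 ≈ 0.38462.
Difference = 7/22 − 5/13 = -19/286 ≈ -0.0664.

MAP − MLE = -0.0664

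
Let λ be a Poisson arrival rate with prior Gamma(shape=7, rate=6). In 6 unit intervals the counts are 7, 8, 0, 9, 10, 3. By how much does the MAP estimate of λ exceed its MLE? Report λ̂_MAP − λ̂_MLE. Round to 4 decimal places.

Σxᵢ = 37. Posterior is Gamma(44, 12); MAP = (44−1)/12 = 43/12 ≈ 3.58333.
MLE = x̄ = 37/6 ≈ 6.16667.
Difference = 43/12 − 37/6 = -31/12 ≈ -2.5833.

MAP − MLE = -2.5833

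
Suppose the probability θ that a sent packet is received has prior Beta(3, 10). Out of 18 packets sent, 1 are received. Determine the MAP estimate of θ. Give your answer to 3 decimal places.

θ̂_MAP = 0.103

Prior: Beta(3, 10).
Data: 1 success in 18 trials. The binomial likelihood contributes θ(1−θ)^17, so the posterior is Beta(3+1, 10+17) = Beta(4, 27).
For Beta(a, b) with a, b > 1 the mode is (a−1)/(a+b−2) = 3/29 ≈ 0.103.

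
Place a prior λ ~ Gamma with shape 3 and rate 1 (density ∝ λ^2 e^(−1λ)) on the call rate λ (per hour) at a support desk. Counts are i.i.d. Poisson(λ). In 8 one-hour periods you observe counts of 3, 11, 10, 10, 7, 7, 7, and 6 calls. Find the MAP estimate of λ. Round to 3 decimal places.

Σxᵢ = 3+11+10+10+7+7+7+6 = 61, with n = 8.
Posterior ∝ λ^2e^(−1λ) · λ^61e^(−8λ) = λ^63e^(−9λ), i.e. Gamma(shape=64, rate=9).
The mode of a Gamma(a, b) with a ≥ 1 (shape–rate) is (a−1)/b = 63/9 ≈ 7.000.

λ̂_MAP = 7.000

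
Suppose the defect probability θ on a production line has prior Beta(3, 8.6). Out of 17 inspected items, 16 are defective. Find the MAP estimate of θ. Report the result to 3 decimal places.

Prior: Beta(3, 8.6).
Data: 16 successes in 17 trials. The binomial likelihood contributes θ^16(1−θ)^1, so the posterior is Beta(3+16, 8.6+1) = Beta(19, 9.6).
For Beta(a, b) with a, b > 1 the mode is (a−1)/(a+b−2) = 18/26.6 ≈ 0.677.

θ̂_MAP = 0.677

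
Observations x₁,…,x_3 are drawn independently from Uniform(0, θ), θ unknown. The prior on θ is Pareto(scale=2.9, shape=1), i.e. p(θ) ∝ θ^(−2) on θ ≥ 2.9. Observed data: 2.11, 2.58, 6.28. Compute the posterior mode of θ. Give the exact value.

θ̂_MAP = 6.28

The Uniform(0, θ) likelihood is θ^(−n) for θ ≥ max(xᵢ), zero otherwise. Here max(xᵢ) = 6.28.
Posterior ∝ θ^(−2) · θ^(−3) = θ^(−5) on θ ≥ max(2.9, 6.28) = 6.28.
This density is strictly decreasing in θ, so the posterior mode lies at the lower boundary of the support.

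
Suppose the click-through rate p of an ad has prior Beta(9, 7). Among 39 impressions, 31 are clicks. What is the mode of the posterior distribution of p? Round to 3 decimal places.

Prior: Beta(9, 7).
Data: 31 successes in 39 trials. The binomial likelihood contributes p^31(1−p)^8, so the posterior is Beta(9+31, 7+8) = Beta(40, 15).
For Beta(a, b) with a, b > 1 the mode is (a−1)/(a+b−2) = 39/53 ≈ 0.736.

p̂_MAP = 0.736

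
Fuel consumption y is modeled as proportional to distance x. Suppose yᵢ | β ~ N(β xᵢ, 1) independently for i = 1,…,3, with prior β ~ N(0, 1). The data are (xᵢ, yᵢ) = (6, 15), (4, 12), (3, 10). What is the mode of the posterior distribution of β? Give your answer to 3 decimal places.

β̂_MAP = 2.710

log p(β | y) = −Σ(yᵢ − βxᵢ)²/(2·1) − β²/(2·1) + const.
Setting the derivative to zero: Σxᵢ(yᵢ − βxᵢ)/1 − β/1 = 0, so β = Σxᵢyᵢ / (Σxᵢ² + σ²/τ²).
Σxᵢyᵢ = 6·15 + 4·12 + 3·10 = 168; Σxᵢ² = 61; σ²/τ² = 1.
β̂_MAP = 168 / (61 + 1) = 168/62 ≈ 2.710.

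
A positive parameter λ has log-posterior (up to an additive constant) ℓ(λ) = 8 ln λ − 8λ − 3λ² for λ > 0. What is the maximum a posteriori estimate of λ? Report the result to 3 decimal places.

λ̂_MAP = 0.667

ℓ'(λ) = 8/λ − 8 − 6λ. Setting this to zero and multiplying by λ: 6λ² + 8λ − 8 = 0.
λ = (−8 + √(8² + 4·6·8)) / (2·6) = (−8 + √256) / 12 = (−8 + 16)/12 = 2/3.
ℓ''(λ) = −8/λ² − 6 < 0, confirming a maximum.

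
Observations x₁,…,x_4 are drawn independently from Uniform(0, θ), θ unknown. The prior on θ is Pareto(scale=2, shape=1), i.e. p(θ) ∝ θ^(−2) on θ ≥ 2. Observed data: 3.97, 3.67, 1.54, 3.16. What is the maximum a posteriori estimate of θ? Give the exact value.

The Uniform(0, θ) likelihood is θ^(−n) for θ ≥ max(xᵢ), zero otherwise. Here max(xᵢ) = 3.97.
Posterior ∝ θ^(−2) · θ^(−4) = θ^(−6) on θ ≥ max(2, 3.97) = 3.97.
This density is strictly decreasing in θ, so the posterior mode lies at the lower boundary of the support.

θ̂_MAP = 3.97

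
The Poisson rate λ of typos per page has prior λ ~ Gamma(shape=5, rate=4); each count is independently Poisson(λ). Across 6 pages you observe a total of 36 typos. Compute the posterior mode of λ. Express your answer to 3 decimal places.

Σxᵢ = 36, n = 6.
Posterior ∝ λ^4e^(−4λ) · λ^36e^(−6λ) = λ^40e^(−10λ), i.e. Gamma(shape=41, rate=10).
The mode of a Gamma(a, b) with a ≥ 1 (shape–rate) is (a−1)/b = 40/10 ≈ 4.000.

λ̂_MAP = 4.000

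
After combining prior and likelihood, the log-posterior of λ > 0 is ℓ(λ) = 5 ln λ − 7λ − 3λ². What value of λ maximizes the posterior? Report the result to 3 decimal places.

λ̂_MAP = 0.500

ℓ'(λ) = 5/λ − 7 − 6λ. Setting this to zero and multiplying by λ: 6λ² + 7λ − 5 = 0.
λ = (−7 + √(7² + 4·6·5)) / (2·6) = (−7 + √169) / 12 = (−7 + 13)/12 = 1/2.
ℓ''(λ) = −5/λ² − 6 < 0, confirming a maximum.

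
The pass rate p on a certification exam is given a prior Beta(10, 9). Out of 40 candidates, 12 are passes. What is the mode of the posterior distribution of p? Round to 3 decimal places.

Prior: Beta(10, 9).
Data: 12 successes in 40 trials. The binomial likelihood contributes p^12(1−p)^28, so the posterior is Beta(10+12, 9+28) = Beta(22, 37).
For Beta(a, b) with a, b > 1 the mode is (a−1)/(a+b−2) = 21/57 ≈ 0.368.

p̂_MAP = 0.368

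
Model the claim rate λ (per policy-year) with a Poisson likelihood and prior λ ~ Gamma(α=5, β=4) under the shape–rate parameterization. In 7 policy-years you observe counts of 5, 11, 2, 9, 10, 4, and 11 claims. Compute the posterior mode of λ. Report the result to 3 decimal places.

Σxᵢ = 5+11+2+9+10+4+11 = 52, with n = 7.
Posterior ∝ λ^4e^(−4λ) · λ^52e^(−7λ) = λ^56e^(−11λ), i.e. Gamma(shape=57, rate=11).
The mode of a Gamma(a, b) with a ≥ 1 (shape–rate) is (a−1)/b = 56/11 ≈ 5.091.

λ̂_MAP = 5.091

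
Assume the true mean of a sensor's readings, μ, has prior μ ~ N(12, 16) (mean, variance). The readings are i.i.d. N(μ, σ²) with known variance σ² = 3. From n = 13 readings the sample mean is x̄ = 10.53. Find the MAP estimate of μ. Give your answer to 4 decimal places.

μ̂_MAP = 10.5509

n = 13, x̄ = 10.53.
For a Normal prior and Normal likelihood with known variance, the posterior is Normal; its mode equals its mean, the precision-weighted average.
Prior precision 1/σ₀² = 1/16 = 0.0625; data precision n/σ² = 13/3.
μ̂ = (0.0625·12 + (13/3)·10.53) / (0.0625 + 13/3) = 46.38/(211/48) = 55656/5275 ≈ 10.5509.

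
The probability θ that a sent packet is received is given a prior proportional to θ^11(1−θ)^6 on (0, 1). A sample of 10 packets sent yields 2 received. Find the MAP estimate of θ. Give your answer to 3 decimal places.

The prior density ∝ θ^11(1−θ)^6 is the kernel of Beta(12, 7).
Data: 2 successes in 10 trials. The binomial likelihood contributes θ^2(1−θ)^8, so the posterior is Beta(12+2, 7+8) = Beta(14, 15).
For Beta(a, b) with a, b > 1 the mode is (a−1)/(a+b−2) = 13/27 ≈ 0.481.

θ̂_MAP = 0.481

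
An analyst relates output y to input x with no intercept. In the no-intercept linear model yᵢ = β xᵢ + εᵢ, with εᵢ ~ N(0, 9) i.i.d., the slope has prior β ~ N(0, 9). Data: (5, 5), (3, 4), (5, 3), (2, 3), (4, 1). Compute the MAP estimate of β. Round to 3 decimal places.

β̂_MAP = 0.775

log p(β | y) = −Σ(yᵢ − βxᵢ)²/(2·9) − β²/(2·9) + const.
Setting the derivative to zero: Σxᵢ(yᵢ − βxᵢ)/9 − β/9 = 0, so β = Σxᵢyᵢ / (Σxᵢ² + σ²/τ²).
Σxᵢyᵢ = 5·5 + 3·4 + 5·3 + 2·3 + 4·1 = 62; Σxᵢ² = 79; σ²/τ² = 1.
β̂_MAP = 62 / (79 + 1) = 62/80 ≈ 0.775.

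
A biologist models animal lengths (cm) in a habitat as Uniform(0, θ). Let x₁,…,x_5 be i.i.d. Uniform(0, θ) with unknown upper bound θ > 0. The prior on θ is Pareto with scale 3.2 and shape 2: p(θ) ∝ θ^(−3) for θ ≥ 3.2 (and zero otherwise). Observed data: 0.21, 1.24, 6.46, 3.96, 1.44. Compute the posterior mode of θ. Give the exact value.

θ̂_MAP = 6.46

The Uniform(0, θ) likelihood is θ^(−n) for θ ≥ max(xᵢ), zero otherwise. Here max(xᵢ) = 6.46.
Posterior ∝ θ^(−3) · θ^(−5) = θ^(−8) on θ ≥ max(3.2, 6.46) = 6.46.
This density is strictly decreasing in θ, so the posterior mode lies at the lower boundary of the support.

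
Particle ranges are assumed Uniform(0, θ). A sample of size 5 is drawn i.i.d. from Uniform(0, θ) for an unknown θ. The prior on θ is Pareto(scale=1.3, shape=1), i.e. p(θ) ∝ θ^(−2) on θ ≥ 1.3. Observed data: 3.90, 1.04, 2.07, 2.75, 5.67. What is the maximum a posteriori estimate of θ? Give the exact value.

The Uniform(0, θ) likelihood is θ^(−n) for θ ≥ max(xᵢ), zero otherwise. Here max(xᵢ) = 5.67.
Posterior ∝ θ^(−2) · θ^(−5) = θ^(−7) on θ ≥ max(1.3, 5.67) = 5.67.
This density is strictly decreasing in θ, so the posterior mode lies at the lower boundary of the support.

θ̂_MAP = 5.67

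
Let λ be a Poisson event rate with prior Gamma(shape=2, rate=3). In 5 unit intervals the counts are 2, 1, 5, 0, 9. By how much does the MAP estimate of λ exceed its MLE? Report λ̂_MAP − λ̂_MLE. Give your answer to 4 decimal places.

MAP − MLE = -1.1500

Σxᵢ = 17. Posterior is Gamma(19, 8); MAP = (19−1)/8 = 18/8 ≈ 2.25000.
MLE = x̄ = 17/5 ≈ 3.40000.
Difference = 18/8 − 17/5 = -23/20 ≈ -1.1500.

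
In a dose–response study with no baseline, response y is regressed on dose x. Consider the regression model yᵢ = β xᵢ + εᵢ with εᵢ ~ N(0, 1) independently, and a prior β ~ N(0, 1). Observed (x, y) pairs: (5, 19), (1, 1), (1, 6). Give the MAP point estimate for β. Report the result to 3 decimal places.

β̂_MAP = 3.643

log p(β | y) = −Σ(yᵢ − βxᵢ)²/(2·1) − β²/(2·1) + const.
Setting the derivative to zero: Σxᵢ(yᵢ − βxᵢ)/1 − β/1 = 0, so β = Σxᵢyᵢ / (Σxᵢ² + σ²/τ²).
Σxᵢyᵢ = 5·19 + 1·1 + 1·6 = 102; Σxᵢ² = 27; σ²/τ² = 1.
β̂_MAP = 102 / (27 + 1) = 102/28 ≈ 3.643.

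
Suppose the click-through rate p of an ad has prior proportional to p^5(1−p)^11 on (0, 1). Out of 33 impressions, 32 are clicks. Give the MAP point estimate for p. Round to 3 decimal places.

The prior density ∝ p^5(1−p)^11 is the kernel of Beta(6, 12).
Data: 32 successes in 33 trials. The binomial likelihood contributes p^32(1−p)^1, so the posterior is Beta(6+32, 12+1) = Beta(38, 13).
For Beta(a, b) with a, b > 1 the mode is (a−1)/(a+b−2) = 37/49 ≈ 0.755.

p̂_MAP = 0.755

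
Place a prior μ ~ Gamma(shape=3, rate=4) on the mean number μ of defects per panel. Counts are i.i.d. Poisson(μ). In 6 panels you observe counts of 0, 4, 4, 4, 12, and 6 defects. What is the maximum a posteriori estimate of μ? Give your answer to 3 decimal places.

Σxᵢ = 0+4+4+4+12+6 = 30, with n = 6.
Posterior ∝ μ^2e^(−4μ) · μ^30e^(−6μ) = μ^32e^(−10μ), i.e. Gamma(shape=33, rate=10).
The mode of a Gamma(a, b) with a ≥ 1 (shape–rate) is (a−1)/b = 32/10 ≈ 3.200.

μ̂_MAP = 3.200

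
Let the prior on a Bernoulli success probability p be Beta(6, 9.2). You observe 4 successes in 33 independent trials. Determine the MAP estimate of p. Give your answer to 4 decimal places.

p̂_MAP = 0.1948

Prior: Beta(6, 9.2).
Data: 4 successes in 33 trials. The binomial likelihood contributes p^4(1−p)^29, so the posterior is Beta(6+4, 9.2+29) = Beta(10, 38.2).
For Beta(a, b) with a, b > 1 the mode is (a−1)/(a+b−2) = 9/46.2 ≈ 0.1948.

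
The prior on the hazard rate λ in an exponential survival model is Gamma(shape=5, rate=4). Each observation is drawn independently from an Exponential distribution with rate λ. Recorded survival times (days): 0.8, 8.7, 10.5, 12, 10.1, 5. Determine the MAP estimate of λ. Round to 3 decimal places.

λ̂_MAP = 0.196

The Exponential(rate=λ) likelihood is ∝ λ^n e^(−λΣtᵢ). Here n = 6 and Σtᵢ = 0.8 + 8.7 + 10.5 + 12 + 10.1 + 5 = 47.1.
Posterior ∝ λ^4e^(−4λ) · λ^6e^(−47.1λ) = λ^10e^(−51.1λ), i.e. Gamma(11, 51.1).
Mode = (a−1)/b = 10/51.1 ≈ 0.196.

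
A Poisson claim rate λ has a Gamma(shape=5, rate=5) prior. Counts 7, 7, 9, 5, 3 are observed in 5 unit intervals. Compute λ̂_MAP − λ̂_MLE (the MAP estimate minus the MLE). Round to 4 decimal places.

MAP − MLE = -2.7000

Σxᵢ = 31. Posterior is Gamma(36, 10); MAP = (36−1)/10 = 35/10 ≈ 3.50000.
MLE = x̄ = 31/5 ≈ 6.20000.
Difference = 35/10 − 31/5 = -27/10 ≈ -2.7000.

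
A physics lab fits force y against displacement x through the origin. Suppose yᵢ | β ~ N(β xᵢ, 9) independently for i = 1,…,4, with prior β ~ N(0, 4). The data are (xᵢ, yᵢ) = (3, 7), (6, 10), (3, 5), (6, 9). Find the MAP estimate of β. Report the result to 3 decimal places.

log p(β | y) = −Σ(yᵢ − βxᵢ)²/(2·9) − β²/(2·4) + const.
Setting the derivative to zero: Σxᵢ(yᵢ − βxᵢ)/9 − β/4 = 0, so β = Σxᵢyᵢ / (Σxᵢ² + σ²/τ²).
Σxᵢyᵢ = 3·7 + 6·10 + 3·5 + 6·9 = 150; Σxᵢ² = 90; σ²/τ² = 2.25.
β̂_MAP = 150 / (90 + 2.25) = 150/92.25 ≈ 1.626.

β̂_MAP = 1.626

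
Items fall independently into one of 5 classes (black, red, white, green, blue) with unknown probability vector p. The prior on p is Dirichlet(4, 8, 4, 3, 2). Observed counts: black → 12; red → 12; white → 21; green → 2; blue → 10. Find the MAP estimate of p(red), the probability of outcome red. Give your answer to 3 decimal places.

MAP estimate of p(red) = 0.260

The posterior is Dirichlet(αᵢ + nᵢ) = Dirichlet(16, 20, 25, 5, 12).
For a Dirichlet(a₁,…,a_K) with all aᵢ > 1, the mode has j-th component (aⱼ − 1)/(Σaᵢ − K).
Here Σaᵢ = 78 and K = 5, so p(red) = (20 − 1)/(78 − 5) = 19/73 ≈ 0.260.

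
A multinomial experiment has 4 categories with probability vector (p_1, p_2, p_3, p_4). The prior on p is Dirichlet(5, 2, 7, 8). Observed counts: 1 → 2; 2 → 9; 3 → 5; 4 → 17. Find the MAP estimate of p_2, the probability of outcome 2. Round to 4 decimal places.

MAP estimate: 0.1961

The posterior is Dirichlet(αᵢ + nᵢ) = Dirichlet(7, 11, 12, 25).
For a Dirichlet(a₁,…,a_K) with all aᵢ > 1, the mode has j-th component (aⱼ − 1)/(Σaᵢ − K).
Here Σaᵢ = 55 and K = 4, so p_2 = (11 − 1)/(55 − 4) = 10/51 ≈ 0.1961.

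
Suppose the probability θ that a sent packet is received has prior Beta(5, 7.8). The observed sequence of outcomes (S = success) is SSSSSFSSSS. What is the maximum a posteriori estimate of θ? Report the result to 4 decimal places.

Prior: Beta(5, 7.8).
Data: 9 successes in 10 trials (from the sequence). The binomial likelihood contributes θ^9(1−θ)^1, so the posterior is Beta(5+9, 7.8+1) = Beta(14, 8.8).
For Beta(a, b) with a, b > 1 the mode is (a−1)/(a+b−2) = 13/20.8 ≈ 0.6250.

θ̂_MAP = 0.6250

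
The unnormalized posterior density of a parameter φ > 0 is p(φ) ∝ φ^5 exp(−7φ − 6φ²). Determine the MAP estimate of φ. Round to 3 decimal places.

ℓ'(φ) = 5/φ − 7 − 12φ. Setting this to zero and multiplying by φ: 12φ² + 7φ − 5 = 0.
φ = (−7 + √(7² + 4·12·5)) / (2·12) = (−7 + √289) / 24 = (−7 + 17)/24 = 5/12.
ℓ''(φ) = −5/φ² − 12 < 0, confirming a maximum.

φ̂_MAP = 0.417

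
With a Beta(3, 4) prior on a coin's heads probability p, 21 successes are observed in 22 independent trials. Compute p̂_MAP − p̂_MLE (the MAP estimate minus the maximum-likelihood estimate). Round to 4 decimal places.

MAP − MLE = -0.1027

Posterior is Beta(24, 5); MAP = (24−1)/(29−2) = 23/27 ≈ 0.85185.
MLE ignores the prior: p̂_MLE = k/n = 21/22 ≈ 0.95455.
Difference = 23/27 − 21/22 = -61/594 ≈ -0.1027.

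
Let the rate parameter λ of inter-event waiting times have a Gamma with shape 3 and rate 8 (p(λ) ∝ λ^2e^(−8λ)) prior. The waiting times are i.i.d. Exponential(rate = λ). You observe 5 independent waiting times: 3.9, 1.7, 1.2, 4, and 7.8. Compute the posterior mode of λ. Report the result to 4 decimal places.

The Exponential(rate=λ) likelihood is ∝ λ^n e^(−λΣtᵢ). Here n = 5 and Σtᵢ = 3.9 + 1.7 + 1.2 + 4 + 7.8 = 18.6.
Posterior ∝ λ^2e^(−8λ) · λ^5e^(−18.6λ) = λ^7e^(−26.6λ), i.e. Gamma(8, 26.6).
Mode = (a−1)/b = 7/26.6 ≈ 0.2632.

λ̂_MAP = 0.2632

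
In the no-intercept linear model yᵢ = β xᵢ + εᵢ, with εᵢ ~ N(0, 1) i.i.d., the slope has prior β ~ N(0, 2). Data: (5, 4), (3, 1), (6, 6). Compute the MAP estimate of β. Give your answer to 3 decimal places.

log p(β | y) = −Σ(yᵢ − βxᵢ)²/(2·1) − β²/(2·2) + const.
Setting the derivative to zero: Σxᵢ(yᵢ − βxᵢ)/1 − β/2 = 0, so β = Σxᵢyᵢ / (Σxᵢ² + σ²/τ²).
Σxᵢyᵢ = 5·4 + 3·1 + 6·6 = 59; Σxᵢ² = 70; σ²/τ² = 0.5.
β̂_MAP = 59 / (70 + 0.5) = 59/70.5 ≈ 0.837.

β̂_MAP = 0.837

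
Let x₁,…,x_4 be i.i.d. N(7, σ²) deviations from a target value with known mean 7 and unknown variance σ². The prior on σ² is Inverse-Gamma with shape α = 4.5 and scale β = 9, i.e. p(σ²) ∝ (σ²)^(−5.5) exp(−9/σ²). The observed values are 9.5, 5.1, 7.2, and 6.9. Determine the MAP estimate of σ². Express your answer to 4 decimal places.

σ̂²_MAP = 1.8607

Sum of squared deviations about the known mean: SS = (9.5−7)² + (5.1−7)² + (7.2−7)² + (6.9−7)² = 9.91.
The Normal likelihood contributes (σ²)^(−n/2) exp(−SS/(2σ²)), so the posterior is Inverse-Gamma(α + n/2, β + SS/2) = Inverse-Gamma(6.5, 13.955).
The mode of Inverse-Gamma(a, b) is b/(a+1) = 13.955/7.5 ≈ 1.8607.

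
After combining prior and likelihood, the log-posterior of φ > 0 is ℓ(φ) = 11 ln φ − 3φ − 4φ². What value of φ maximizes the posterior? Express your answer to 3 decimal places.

ℓ'(φ) = 11/φ − 3 − 8φ. Setting this to zero and multiplying by φ: 8φ² + 3φ − 11 = 0.
φ = (−3 + √(3² + 4·8·11)) / (2·8) = (−3 + √361) / 16 = (−3 + 19)/16 = 1.
ℓ''(φ) = −11/φ² − 8 < 0, confirming a maximum.

φ̂_MAP = 1.000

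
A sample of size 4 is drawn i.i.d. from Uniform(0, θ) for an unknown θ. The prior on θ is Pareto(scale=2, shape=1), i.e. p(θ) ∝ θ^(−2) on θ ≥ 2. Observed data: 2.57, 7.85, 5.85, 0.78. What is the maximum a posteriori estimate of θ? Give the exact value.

θ̂_MAP = 7.85

The Uniform(0, θ) likelihood is θ^(−n) for θ ≥ max(xᵢ), zero otherwise. Here max(xᵢ) = 7.85.
Posterior ∝ θ^(−2) · θ^(−4) = θ^(−6) on θ ≥ max(2, 7.85) = 7.85.
This density is strictly decreasing in θ, so the posterior mode lies at the lower boundary of the support.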